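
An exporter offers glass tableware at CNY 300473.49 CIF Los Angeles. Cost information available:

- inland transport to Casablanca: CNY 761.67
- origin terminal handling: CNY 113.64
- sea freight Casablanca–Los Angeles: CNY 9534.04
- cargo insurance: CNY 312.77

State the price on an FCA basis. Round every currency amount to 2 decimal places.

Not relevant to the conversion: inland to port — on the seller under both CIF and FCA; already in the CIF price and stays in the FCA price.
From CIF to FCA, the seller no longer bears: origin terminal, freight, insurance.
FCA price = 300473.49 − 113.64 − 9534.04 − 312.77 = 290513.04

FCA price: CNY 290513.04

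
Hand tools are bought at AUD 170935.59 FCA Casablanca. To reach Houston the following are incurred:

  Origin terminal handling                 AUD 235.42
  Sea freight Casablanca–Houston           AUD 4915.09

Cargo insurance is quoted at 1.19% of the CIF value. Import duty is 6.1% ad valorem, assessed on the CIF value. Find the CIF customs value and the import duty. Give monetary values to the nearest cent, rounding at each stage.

CIF value: AUD 178206.76; import duty: AUD 10870.61

Let C be the CIF value. C = FCA price + pre-shipment costs + freight + 1.19% × C
C − 1.19% × C = 170935.59 + 235.42 + 4915.09
0.9881 × C = 176086.10
C = 176086.10 / 0.9881 = 178206.76
Insurance premium = 1.19% × 178206.76 = 2120.66
Import duty = 178206.76 × 6.1% = 10870.61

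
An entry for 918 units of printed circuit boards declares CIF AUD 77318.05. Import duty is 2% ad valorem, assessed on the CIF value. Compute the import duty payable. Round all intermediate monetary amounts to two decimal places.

Import duty = 77318.05 × 2% = 1546.36

Import duty: AUD 1546.36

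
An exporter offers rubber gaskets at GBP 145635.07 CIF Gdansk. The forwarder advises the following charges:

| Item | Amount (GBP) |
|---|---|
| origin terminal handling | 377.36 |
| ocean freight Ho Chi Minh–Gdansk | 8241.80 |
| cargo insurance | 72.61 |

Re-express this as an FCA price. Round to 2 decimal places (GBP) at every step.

FCA price: GBP 136943.30

From CIF to FCA, the seller no longer bears: origin terminal, freight, insurance.
FCA price = 145635.07 − 377.36 − 8241.80 − 72.61 = 136943.30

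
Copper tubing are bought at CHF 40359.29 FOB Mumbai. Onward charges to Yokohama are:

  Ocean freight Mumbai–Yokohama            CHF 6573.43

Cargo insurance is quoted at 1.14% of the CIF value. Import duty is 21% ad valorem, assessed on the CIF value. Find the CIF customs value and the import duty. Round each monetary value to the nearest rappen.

CIF value: CHF 47473.92; import duty: CHF 9969.52

Let C be the CIF value. C = FOB price + freight + 1.14% × C
C − 1.14% × C = 40359.29 + 6573.43
0.9886 × C = 46932.72
C = 46932.72 / 0.9886 = 47473.92
Insurance premium = 1.14% × 47473.92 = 541.20
Import duty = 47473.92 × 21% = 9969.52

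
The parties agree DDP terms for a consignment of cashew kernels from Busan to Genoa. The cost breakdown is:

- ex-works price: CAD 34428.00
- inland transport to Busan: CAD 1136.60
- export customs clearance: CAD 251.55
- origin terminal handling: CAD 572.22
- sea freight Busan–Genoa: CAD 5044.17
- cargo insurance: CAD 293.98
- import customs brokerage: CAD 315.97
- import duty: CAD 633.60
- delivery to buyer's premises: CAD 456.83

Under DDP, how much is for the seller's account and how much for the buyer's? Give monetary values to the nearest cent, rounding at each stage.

DDP: the seller bears all costs including import duty.
Seller's account: goods 34428.00 + inland to port 1136.60 + export clearance 251.55 + origin terminal 572.22 + freight 5044.17 + insurance 293.98 + brokerage 315.97 + duty 633.60 + delivery 456.83 = 43132.92
Buyer's account: 0.00

Seller: CAD 43132.92; buyer: CAD 0.00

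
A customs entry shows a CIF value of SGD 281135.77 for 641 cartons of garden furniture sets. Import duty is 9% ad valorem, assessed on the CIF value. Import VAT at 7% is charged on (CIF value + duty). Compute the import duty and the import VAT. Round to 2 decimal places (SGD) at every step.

Import duty: SGD 25302.22; import VAT: SGD 21450.66

Import duty = 281135.77 × 9% = 25302.22
VAT base = CIF + duty = 281135.77 + 25302.22 = 306437.99
Import VAT = 306437.99 × 7% = 21450.66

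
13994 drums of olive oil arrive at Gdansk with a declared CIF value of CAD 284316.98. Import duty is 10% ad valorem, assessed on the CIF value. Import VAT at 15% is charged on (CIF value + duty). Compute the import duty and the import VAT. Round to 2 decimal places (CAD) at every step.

Import duty = 284316.98 × 10% = 28431.70
VAT base = CIF + duty = 284316.98 + 28431.70 = 312748.68
Import VAT = 312748.68 × 15% = 46912.30

Import duty: CAD 28431.70; import VAT: CAD 46912.30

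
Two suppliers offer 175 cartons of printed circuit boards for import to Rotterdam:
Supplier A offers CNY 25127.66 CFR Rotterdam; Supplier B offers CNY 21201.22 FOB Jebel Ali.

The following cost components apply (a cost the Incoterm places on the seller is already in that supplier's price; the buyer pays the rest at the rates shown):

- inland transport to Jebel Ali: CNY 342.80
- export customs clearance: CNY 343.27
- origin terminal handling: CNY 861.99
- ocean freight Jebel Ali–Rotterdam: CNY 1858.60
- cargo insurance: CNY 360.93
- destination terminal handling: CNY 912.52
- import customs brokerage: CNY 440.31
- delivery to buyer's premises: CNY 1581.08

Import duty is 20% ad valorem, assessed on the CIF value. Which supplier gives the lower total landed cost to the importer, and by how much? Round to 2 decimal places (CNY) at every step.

Supplier B is cheaper by CNY 2481.41

Supplier A (CFR):
CIF value = CFR price + insurance = 25127.66 + 360.93 = 25488.59
Import duty = 25488.59 × 20% = 5097.72
Buyer bears (A): 360.93 + 912.52 + 440.31 + 1581.08 = 3294.84
Landed cost (A) = invoice 25127.66 + 3294.84 + duty 5097.72 = 33520.22
Supplier B (FOB):
CIF value = FOB price + freight + insurance = 21201.22 + 1858.60 + 360.93 = 23420.75
Import duty = 23420.75 × 20% = 4684.15
Buyer bears (B): 1858.60 + 360.93 + 912.52 + 440.31 + 1581.08 = 5153.44
Landed cost (B) = invoice 21201.22 + 5153.44 + duty 4684.15 = 31038.81
Difference = |33520.22 − 31038.81| = 2481.41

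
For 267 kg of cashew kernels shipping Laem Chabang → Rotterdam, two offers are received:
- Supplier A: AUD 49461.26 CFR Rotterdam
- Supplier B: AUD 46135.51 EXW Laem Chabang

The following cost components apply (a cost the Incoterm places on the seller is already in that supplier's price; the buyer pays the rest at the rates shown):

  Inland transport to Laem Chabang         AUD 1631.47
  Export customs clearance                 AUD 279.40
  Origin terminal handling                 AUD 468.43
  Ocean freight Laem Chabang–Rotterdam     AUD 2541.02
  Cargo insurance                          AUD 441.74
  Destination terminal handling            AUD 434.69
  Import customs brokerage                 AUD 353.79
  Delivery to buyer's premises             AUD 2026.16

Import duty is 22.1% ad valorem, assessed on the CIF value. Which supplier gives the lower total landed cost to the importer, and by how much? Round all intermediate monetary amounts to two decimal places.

Supplier A is cheaper by AUD 1946.97

Supplier A (CFR):
CIF value = CFR price + insurance = 49461.26 + 441.74 = 49903.00
Import duty = 49903.00 × 22.1% = 11028.56
Buyer bears (A): 441.74 + 434.69 + 353.79 + 2026.16 = 3256.38
Landed cost (A) = invoice 49461.26 + 3256.38 + duty 11028.56 = 63746.20
Supplier B (EXW):
CIF value = EXW price + inland to port + export clearance + origin terminal + freight + insurance = 46135.51 + 1631.47 + 279.40 + 468.43 + 2541.02 + 441.74 = 51497.57
Import duty = 51497.57 × 22.1% = 11380.96
Buyer bears (B): 1631.47 + 279.40 + 468.43 + 2541.02 + 441.74 + 434.69 + 353.79 + 2026.16 = 8176.70
Landed cost (B) = invoice 46135.51 + 8176.70 + duty 11380.96 = 65693.17
Difference = |63746.20 − 65693.17| = 1946.97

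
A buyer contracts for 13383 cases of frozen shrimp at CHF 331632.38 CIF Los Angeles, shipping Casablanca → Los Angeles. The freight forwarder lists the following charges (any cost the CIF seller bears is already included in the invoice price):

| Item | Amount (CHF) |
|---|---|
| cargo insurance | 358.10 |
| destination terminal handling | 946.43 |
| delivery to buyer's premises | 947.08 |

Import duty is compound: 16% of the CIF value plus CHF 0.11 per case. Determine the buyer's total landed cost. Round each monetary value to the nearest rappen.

Total landed cost: CHF 388059.20

CIF: the seller pays costs through ocean freight and marine insurance to the destination port.
Already in the invoice (seller's account under CIF): insurance — exclude.
The CIF price already equals the CIF value: 331632.38
Ad valorem component: 331632.38 × 16% = 53061.18
Specific component: 13383 × 0.11 = 1472.13
Import duty = 53061.18 + 1472.13 = 54533.31
Buyer bears: destination terminal 946.43 + delivery 947.08 + duty 54533.31 = 56426.82
Landed cost = invoice 331632.38 + 56426.82 = 388059.20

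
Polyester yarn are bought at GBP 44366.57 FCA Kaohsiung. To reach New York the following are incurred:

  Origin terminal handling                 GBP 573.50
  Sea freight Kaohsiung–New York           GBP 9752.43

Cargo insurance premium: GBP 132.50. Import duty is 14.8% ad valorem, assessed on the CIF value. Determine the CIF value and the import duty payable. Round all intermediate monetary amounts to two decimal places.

CIF value: GBP 54825.00; import duty: GBP 8114.10

CIF = FCA price + pre-shipment costs + freight + insurance
CIF = 44366.57 + 573.50 + 9752.43 + 132.50 = 54825.00
Import duty = 54825.00 × 14.8% = 8114.10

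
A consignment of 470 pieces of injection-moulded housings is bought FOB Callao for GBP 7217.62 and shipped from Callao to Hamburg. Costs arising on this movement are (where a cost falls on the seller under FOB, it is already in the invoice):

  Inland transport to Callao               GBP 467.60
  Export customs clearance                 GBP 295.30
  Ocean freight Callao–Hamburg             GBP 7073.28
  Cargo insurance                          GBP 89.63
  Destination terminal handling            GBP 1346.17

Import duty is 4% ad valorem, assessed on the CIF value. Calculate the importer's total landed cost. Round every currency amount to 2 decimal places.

FOB: the seller bears costs until goods are on board at the origin port; the buyer bears freight, insurance and all costs thereafter.
Already in the invoice (seller's account under FOB): inland to port, export clearance — exclude.
CIF value = FOB price + freight + insurance = 7217.62 + 7073.28 + 89.63 = 14380.53
Import duty = 14380.53 × 4% = 575.22
Buyer bears: freight 7073.28 + insurance 89.63 + destination terminal 1346.17 + duty 575.22 = 9084.30
Landed cost = invoice 7217.62 + 9084.30 = 16301.92

Total landed cost: GBP 16301.92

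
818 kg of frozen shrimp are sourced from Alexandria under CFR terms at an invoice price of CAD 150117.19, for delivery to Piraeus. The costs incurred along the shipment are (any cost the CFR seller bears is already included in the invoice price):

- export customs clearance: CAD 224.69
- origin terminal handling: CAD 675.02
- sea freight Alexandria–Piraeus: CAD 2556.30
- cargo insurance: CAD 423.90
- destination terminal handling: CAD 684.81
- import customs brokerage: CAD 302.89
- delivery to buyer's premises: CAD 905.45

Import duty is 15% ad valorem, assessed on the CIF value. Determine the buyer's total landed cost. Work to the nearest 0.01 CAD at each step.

CFR: the seller pays costs through ocean freight to the destination port, but not insurance.
Already in the invoice (seller's account under CFR): export clearance, origin terminal, freight — exclude.
CIF value = CFR price + insurance = 150117.19 + 423.90 = 150541.09
Import duty = 150541.09 × 15% = 22581.16
Buyer bears: insurance 423.90 + destination terminal 684.81 + brokerage 302.89 + delivery 905.45 + duty 22581.16 = 24898.21
Landed cost = invoice 150117.19 + 24898.21 = 175015.40

Total landed cost: CAD 175015.40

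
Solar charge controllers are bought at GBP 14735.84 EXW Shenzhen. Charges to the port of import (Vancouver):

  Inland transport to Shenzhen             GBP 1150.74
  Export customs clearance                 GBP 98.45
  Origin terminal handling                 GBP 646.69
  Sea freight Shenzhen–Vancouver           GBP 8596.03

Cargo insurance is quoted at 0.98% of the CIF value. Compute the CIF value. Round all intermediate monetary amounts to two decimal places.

CIF value: GBP 25477.43

Let C be the CIF value. C = EXW price + pre-shipment costs + freight + 0.98% × C
C − 0.98% × C = 14735.84 + 1150.74 + 98.45 + 646.69 + 8596.03
0.9902 × C = 25227.75
C = 25227.75 / 0.9902 = 25477.43
Insurance premium = 0.98% × 25477.43 = 249.68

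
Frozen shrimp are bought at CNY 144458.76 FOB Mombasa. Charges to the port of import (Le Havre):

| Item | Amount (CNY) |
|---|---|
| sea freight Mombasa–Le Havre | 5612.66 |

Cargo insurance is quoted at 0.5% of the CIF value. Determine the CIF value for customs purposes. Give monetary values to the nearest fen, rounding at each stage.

Let C be the CIF value. C = FOB price + freight + 0.5% × C
C − 0.5% × C = 144458.76 + 5612.66
0.995 × C = 150071.42
C = 150071.42 / 0.995 = 150825.55
Insurance premium = 0.5% × 150825.55 = 754.13

CIF value: CNY 150825.55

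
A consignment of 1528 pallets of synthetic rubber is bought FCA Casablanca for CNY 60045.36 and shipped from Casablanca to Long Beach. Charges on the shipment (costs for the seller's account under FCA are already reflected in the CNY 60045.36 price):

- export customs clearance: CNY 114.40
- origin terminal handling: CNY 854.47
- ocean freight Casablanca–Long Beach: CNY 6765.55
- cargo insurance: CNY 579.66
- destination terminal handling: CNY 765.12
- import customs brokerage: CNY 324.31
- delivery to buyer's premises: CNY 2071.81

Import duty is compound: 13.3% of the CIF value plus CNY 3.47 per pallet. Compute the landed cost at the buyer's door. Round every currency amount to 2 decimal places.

FCA: the seller delivers export-cleared goods to the carrier; the buyer bears costs from that point.
Already in the invoice (seller's account under FCA): export clearance — exclude.
CIF value = FCA price + origin terminal + freight + insurance = 60045.36 + 854.47 + 6765.55 + 579.66 = 68245.04
Ad valorem component: 68245.04 × 13.3% = 9076.59
Specific component: 1528 × 3.47 = 5302.16
Import duty = 9076.59 + 5302.16 = 14378.75
Buyer bears: origin terminal 854.47 + freight 6765.55 + insurance 579.66 + destination terminal 765.12 + brokerage 324.31 + delivery 2071.81 + duty 14378.75 = 25739.67
Landed cost = invoice 60045.36 + 25739.67 = 85785.03

Total landed cost: CNY 85785.03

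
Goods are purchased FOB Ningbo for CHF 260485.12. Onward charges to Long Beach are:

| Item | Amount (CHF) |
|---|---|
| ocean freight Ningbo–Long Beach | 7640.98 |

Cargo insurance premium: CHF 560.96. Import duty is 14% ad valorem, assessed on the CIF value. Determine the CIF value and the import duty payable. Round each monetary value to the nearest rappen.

CIF = FOB price + freight + insurance
CIF = 260485.12 + 7640.98 + 560.96 = 268687.06
Import duty = 268687.06 × 14% = 37616.19

CIF value: CHF 268687.06; import duty: CHF 37616.19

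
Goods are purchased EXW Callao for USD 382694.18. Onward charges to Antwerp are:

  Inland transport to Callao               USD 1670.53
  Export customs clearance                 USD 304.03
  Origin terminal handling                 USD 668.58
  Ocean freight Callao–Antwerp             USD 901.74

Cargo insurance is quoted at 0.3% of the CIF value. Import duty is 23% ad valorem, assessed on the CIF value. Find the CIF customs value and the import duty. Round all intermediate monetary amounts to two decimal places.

CIF value: USD 387401.26; import duty: USD 89102.29

Let C be the CIF value. C = EXW price + pre-shipment costs + freight + 0.3% × C
C − 0.3% × C = 382694.18 + 1670.53 + 304.03 + 668.58 + 901.74
0.997 × C = 386239.06
C = 386239.06 / 0.997 = 387401.26
Insurance premium = 0.3% × 387401.26 = 1162.20
Import duty = 387401.26 × 23% = 89102.29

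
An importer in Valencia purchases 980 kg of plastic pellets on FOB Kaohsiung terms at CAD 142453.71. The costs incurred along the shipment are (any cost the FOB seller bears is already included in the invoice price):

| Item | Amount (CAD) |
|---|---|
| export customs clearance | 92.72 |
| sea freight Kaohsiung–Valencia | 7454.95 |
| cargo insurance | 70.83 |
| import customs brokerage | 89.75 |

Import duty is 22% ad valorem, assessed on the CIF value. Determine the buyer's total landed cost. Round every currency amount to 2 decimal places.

Total landed cost: CAD 183064.73

FOB: the seller bears costs until goods are on board at the origin port; the buyer bears freight, insurance and all costs thereafter.
Already in the invoice (seller's account under FOB): export clearance — exclude.
CIF value = FOB price + freight + insurance = 142453.71 + 7454.95 + 70.83 = 149979.49
Import duty = 149979.49 × 22% = 32995.49
Buyer bears: freight 7454.95 + insurance 70.83 + brokerage 89.75 + duty 32995.49 = 40611.02
Landed cost = invoice 142453.71 + 40611.02 = 183064.73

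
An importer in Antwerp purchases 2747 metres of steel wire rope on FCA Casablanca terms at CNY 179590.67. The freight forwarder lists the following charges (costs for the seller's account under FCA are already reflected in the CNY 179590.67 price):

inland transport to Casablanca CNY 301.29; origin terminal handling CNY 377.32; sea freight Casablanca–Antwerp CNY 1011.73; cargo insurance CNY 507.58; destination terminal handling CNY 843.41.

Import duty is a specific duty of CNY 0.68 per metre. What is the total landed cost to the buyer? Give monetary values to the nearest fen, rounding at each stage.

Total landed cost: CNY 184198.67

FCA: the seller delivers export-cleared goods to the carrier; the buyer bears costs from that point.
Already in the invoice (seller's account under FCA): inland to port — exclude.
CIF value = FCA price + origin terminal + freight + insurance = 179590.67 + 377.32 + 1011.73 + 507.58 = 181487.30
Import duty = 2747 × 0.68 = 1867.96
Buyer bears: origin terminal 377.32 + freight 1011.73 + insurance 507.58 + destination terminal 843.41 + duty 1867.96 = 4608.00
Landed cost = invoice 179590.67 + 4608.00 = 184198.67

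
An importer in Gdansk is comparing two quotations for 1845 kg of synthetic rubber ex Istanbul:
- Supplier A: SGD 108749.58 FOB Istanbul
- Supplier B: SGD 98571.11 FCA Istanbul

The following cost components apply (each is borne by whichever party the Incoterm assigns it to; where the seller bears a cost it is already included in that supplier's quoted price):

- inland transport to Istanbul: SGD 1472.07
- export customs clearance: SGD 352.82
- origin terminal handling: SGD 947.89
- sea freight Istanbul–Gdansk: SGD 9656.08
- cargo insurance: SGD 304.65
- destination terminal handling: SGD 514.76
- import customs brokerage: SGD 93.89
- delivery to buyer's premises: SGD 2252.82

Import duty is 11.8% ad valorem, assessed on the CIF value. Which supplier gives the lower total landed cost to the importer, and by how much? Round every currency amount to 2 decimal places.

Supplier B is cheaper by SGD 10319.79

Supplier A (FOB):
CIF value = FOB price + freight + insurance = 108749.58 + 9656.08 + 304.65 = 118710.31
Import duty = 118710.31 × 11.8% = 14007.82
Buyer bears (A): 9656.08 + 304.65 + 514.76 + 93.89 + 2252.82 = 12822.20
Landed cost (A) = invoice 108749.58 + 12822.20 + duty 14007.82 = 135579.60
Supplier B (FCA):
CIF value = FCA price + origin terminal + freight + insurance = 98571.11 + 947.89 + 9656.08 + 304.65 = 109479.73
Import duty = 109479.73 × 11.8% = 12918.61
Buyer bears (B): 947.89 + 9656.08 + 304.65 + 514.76 + 93.89 + 2252.82 = 13770.09
Landed cost (B) = invoice 98571.11 + 13770.09 + duty 12918.61 = 125259.81
Difference = |135579.60 − 125259.81| = 10319.79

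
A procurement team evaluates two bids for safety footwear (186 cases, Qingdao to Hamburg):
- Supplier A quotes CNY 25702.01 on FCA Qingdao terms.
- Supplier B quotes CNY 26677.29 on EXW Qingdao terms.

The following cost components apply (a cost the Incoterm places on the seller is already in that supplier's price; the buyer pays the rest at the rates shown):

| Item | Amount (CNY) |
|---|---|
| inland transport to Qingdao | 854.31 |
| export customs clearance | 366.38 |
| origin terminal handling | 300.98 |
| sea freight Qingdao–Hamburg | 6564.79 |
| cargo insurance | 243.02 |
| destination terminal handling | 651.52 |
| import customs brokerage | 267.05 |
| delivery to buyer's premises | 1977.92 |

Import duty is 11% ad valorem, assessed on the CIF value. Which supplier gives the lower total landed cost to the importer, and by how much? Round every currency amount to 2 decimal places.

Supplier A is cheaper by CNY 2437.52

Supplier A (FCA):
CIF value = FCA price + origin terminal + freight + insurance = 25702.01 + 300.98 + 6564.79 + 243.02 = 32810.80
Import duty = 32810.80 × 11% = 3609.19
Buyer bears (A): 300.98 + 6564.79 + 243.02 + 651.52 + 267.05 + 1977.92 = 10005.28
Landed cost (A) = invoice 25702.01 + 10005.28 + duty 3609.19 = 39316.48
Supplier B (EXW):
CIF value = EXW price + inland to port + export clearance + origin terminal + freight + insurance = 26677.29 + 854.31 + 366.38 + 300.98 + 6564.79 + 243.02 = 35006.77
Import duty = 35006.77 × 11% = 3850.74
Buyer bears (B): 854.31 + 366.38 + 300.98 + 6564.79 + 243.02 + 651.52 + 267.05 + 1977.92 = 11225.97
Landed cost (B) = invoice 26677.29 + 11225.97 + duty 3850.74 = 41754.00
Difference = |39316.48 − 41754.00| = 2437.52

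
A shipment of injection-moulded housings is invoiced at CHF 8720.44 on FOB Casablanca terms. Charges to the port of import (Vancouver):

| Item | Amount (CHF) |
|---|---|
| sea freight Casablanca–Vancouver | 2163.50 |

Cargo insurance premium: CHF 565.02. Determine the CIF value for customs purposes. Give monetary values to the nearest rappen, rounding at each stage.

CIF = FOB price + freight + insurance
CIF = 8720.44 + 2163.50 + 565.02 = 11448.96

CIF value: CHF 11448.96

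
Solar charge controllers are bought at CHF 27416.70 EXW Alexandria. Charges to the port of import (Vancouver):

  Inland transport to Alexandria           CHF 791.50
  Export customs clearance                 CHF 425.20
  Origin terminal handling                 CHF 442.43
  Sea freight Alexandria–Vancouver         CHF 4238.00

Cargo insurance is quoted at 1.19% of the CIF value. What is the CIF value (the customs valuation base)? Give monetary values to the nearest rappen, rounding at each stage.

CIF value: CHF 33715.04

Let C be the CIF value. C = EXW price + pre-shipment costs + freight + 1.19% × C
C − 1.19% × C = 27416.70 + 791.50 + 425.20 + 442.43 + 4238.00
0.9881 × C = 33313.83
C = 33313.83 / 0.9881 = 33715.04
Insurance premium = 1.19% × 33715.04 = 401.21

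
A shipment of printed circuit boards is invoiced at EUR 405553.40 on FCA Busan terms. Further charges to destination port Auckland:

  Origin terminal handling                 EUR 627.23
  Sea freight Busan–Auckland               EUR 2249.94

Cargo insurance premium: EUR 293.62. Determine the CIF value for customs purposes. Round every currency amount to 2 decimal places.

CIF = FCA price + pre-shipment costs + freight + insurance
CIF = 405553.40 + 627.23 + 2249.94 + 293.62 = 408724.19

CIF value: EUR 408724.19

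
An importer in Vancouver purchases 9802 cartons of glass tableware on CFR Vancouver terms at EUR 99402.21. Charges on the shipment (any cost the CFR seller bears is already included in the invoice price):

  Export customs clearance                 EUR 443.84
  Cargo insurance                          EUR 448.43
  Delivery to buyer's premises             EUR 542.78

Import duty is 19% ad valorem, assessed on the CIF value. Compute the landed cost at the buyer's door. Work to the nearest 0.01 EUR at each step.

Total landed cost: EUR 119365.04

CFR: the seller pays costs through ocean freight to the destination port, but not insurance.
Already in the invoice (seller's account under CFR): export clearance — exclude.
CIF value = CFR price + insurance = 99402.21 + 448.43 = 99850.64
Import duty = 99850.64 × 19% = 18971.62
Buyer bears: insurance 448.43 + delivery 542.78 + duty 18971.62 = 19962.83
Landed cost = invoice 99402.21 + 19962.83 = 119365.04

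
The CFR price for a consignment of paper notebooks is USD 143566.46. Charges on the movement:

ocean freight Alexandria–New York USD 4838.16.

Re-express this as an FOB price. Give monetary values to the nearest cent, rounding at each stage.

From CFR to FOB, the seller no longer bears: freight.
FOB price = 143566.46 − 4838.16 = 138728.30

FOB price: USD 138728.30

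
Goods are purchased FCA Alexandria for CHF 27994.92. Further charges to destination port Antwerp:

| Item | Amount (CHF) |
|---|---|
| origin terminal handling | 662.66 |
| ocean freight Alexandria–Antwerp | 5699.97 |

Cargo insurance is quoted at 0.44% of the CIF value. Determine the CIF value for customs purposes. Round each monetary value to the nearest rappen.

Let C be the CIF value. C = FCA price + pre-shipment costs + freight + 0.44% × C
C − 0.44% × C = 27994.92 + 662.66 + 5699.97
0.9956 × C = 34357.55
C = 34357.55 / 0.9956 = 34509.39
Insurance premium = 0.44% × 34509.39 = 151.84

CIF value: CHF 34509.39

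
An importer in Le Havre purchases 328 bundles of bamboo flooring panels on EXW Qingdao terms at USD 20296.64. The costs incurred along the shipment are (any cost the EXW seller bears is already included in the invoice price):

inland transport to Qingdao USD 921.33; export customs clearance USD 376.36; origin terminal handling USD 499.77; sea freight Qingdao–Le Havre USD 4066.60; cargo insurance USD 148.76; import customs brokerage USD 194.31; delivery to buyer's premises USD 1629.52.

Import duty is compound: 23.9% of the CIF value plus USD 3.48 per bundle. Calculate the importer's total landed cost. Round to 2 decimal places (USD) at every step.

EXW: the seller makes goods available at their premises; the buyer bears all onward costs.
CIF value = EXW price + inland to port + export clearance + origin terminal + freight + insurance = 20296.64 + 921.33 + 376.36 + 499.77 + 4066.60 + 148.76 = 26309.46
Ad valorem component: 26309.46 × 23.9% = 6287.96
Specific component: 328 × 3.48 = 1141.44
Import duty = 6287.96 + 1141.44 = 7429.40
Buyer bears: inland to port 921.33 + export clearance 376.36 + origin terminal 499.77 + freight 4066.60 + insurance 148.76 + brokerage 194.31 + delivery 1629.52 + duty 7429.40 = 15266.05
Landed cost = invoice 20296.64 + 15266.05 = 35562.69

Total landed cost: USD 35562.69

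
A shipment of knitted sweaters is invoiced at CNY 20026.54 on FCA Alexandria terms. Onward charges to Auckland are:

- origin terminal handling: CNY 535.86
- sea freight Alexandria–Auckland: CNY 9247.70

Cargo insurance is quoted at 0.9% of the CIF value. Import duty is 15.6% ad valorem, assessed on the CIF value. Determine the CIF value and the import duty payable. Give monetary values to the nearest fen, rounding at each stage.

CIF value: CNY 30080.83; import duty: CNY 4692.61

Let C be the CIF value. C = FCA price + pre-shipment costs + freight + 0.9% × C
C − 0.9% × C = 20026.54 + 535.86 + 9247.70
0.991 × C = 29810.10
C = 29810.10 / 0.991 = 30080.83
Insurance premium = 0.9% × 30080.83 = 270.73
Import duty = 30080.83 × 15.6% = 4692.61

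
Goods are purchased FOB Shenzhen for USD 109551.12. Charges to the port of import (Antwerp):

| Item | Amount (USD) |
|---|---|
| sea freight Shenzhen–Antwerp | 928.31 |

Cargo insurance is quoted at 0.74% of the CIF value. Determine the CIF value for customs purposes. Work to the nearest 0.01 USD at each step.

CIF value: USD 111303.07

Let C be the CIF value. C = FOB price + freight + 0.74% × C
C − 0.74% × C = 109551.12 + 928.31
0.9926 × C = 110479.43
C = 110479.43 / 0.9926 = 111303.07
Insurance premium = 0.74% × 111303.07 = 823.64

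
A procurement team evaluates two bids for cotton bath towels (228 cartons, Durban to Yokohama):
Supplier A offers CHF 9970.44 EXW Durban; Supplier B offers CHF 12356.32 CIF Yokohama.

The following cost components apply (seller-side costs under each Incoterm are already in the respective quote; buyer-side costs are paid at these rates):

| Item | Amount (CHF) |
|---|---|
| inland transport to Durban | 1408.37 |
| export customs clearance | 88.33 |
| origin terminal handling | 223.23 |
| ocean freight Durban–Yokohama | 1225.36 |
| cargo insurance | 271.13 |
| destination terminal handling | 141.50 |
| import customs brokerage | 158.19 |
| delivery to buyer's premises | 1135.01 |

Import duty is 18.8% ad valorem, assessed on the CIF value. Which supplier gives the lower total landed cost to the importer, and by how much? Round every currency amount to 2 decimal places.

Supplier A (EXW):
CIF value = EXW price + inland to port + export clearance + origin terminal + freight + insurance = 9970.44 + 1408.37 + 88.33 + 223.23 + 1225.36 + 271.13 = 13186.86
Import duty = 13186.86 × 18.8% = 2479.13
Buyer bears (A): 1408.37 + 88.33 + 223.23 + 1225.36 + 271.13 + 141.50 + 158.19 + 1135.01 = 4651.12
Landed cost (A) = invoice 9970.44 + 4651.12 + duty 2479.13 = 17100.69
Supplier B (CIF):
The CIF price already equals the CIF value: 12356.32
Import duty = 12356.32 × 18.8% = 2322.99
Buyer bears (B): 141.50 + 158.19 + 1135.01 = 1434.70
Landed cost (B) = invoice 12356.32 + 1434.70 + duty 2322.99 = 16114.01
Difference = |17100.69 − 16114.01| = 986.68

Supplier B is cheaper by CHF 986.68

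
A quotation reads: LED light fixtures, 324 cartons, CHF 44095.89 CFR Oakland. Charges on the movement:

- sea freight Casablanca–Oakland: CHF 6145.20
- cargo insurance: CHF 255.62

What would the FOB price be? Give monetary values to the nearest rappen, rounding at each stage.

FOB price: CHF 37950.69

Not relevant to the conversion: insurance — on the buyer under both terms; not part of either seller's price.
From CFR to FOB, the seller no longer bears: freight.
FOB price = 44095.89 − 6145.20 = 37950.69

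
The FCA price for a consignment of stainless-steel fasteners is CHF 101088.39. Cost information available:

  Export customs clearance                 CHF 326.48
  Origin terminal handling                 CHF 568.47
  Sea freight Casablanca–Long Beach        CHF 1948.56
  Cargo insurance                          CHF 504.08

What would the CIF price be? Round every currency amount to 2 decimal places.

CIF price: CHF 104109.50

Not relevant to the conversion: export clearance — on the seller under both FCA and CIF; already in the FCA price and stays in the CIF price.
From FCA to CIF, the seller additionally bears: origin terminal, freight, insurance.
CIF price = 101088.39 + 568.47 + 1948.56 + 504.08 = 104109.50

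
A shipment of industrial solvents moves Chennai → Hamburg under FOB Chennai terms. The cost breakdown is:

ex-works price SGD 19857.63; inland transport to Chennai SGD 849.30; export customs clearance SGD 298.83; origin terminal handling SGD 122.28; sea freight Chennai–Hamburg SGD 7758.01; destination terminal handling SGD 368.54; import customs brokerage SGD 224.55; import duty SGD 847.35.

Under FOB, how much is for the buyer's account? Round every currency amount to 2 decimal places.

FOB: the seller bears costs until goods are on board at the origin port; the buyer bears freight, insurance and all costs thereafter.
Seller's account: goods 19857.63 + inland to port 849.30 + export clearance 298.83 + origin terminal 122.28 = 21128.04
Buyer's account: freight 7758.01 + destination terminal 368.54 + brokerage 224.55 + duty 847.35 = 9198.45

Buyer's account: SGD 9198.45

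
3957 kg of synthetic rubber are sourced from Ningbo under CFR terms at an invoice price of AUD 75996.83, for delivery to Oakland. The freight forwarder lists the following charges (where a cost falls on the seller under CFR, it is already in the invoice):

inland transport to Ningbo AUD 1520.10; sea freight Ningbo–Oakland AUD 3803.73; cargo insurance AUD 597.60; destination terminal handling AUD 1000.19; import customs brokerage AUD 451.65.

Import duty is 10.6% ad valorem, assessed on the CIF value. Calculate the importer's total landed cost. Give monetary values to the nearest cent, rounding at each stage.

Total landed cost: AUD 86165.28

CFR: the seller pays costs through ocean freight to the destination port, but not insurance.
Already in the invoice (seller's account under CFR): inland to port, freight — exclude.
CIF value = CFR price + insurance = 75996.83 + 597.60 = 76594.43
Import duty = 76594.43 × 10.6% = 8119.01
Buyer bears: insurance 597.60 + destination terminal 1000.19 + brokerage 451.65 + duty 8119.01 = 10168.45
Landed cost = invoice 75996.83 + 10168.45 = 86165.28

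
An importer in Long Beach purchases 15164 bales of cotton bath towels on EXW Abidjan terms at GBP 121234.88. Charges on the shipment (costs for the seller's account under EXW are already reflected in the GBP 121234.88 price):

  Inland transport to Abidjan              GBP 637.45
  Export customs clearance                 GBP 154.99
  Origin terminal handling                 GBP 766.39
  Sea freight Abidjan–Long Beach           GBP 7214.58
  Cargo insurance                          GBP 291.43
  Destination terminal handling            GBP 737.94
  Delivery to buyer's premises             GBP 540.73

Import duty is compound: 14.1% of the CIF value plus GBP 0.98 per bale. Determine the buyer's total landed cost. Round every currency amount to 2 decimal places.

Total landed cost: GBP 164811.37

EXW: the seller makes goods available at their premises; the buyer bears all onward costs.
CIF value = EXW price + inland to port + export clearance + origin terminal + freight + insurance = 121234.88 + 637.45 + 154.99 + 766.39 + 7214.58 + 291.43 = 130299.72
Ad valorem component: 130299.72 × 14.1% = 18372.26
Specific component: 15164 × 0.98 = 14860.72
Import duty = 18372.26 + 14860.72 = 33232.98
Buyer bears: inland to port 637.45 + export clearance 154.99 + origin terminal 766.39 + freight 7214.58 + insurance 291.43 + destination terminal 737.94 + delivery 540.73 + duty 33232.98 = 43576.49
Landed cost = invoice 121234.88 + 43576.49 = 164811.37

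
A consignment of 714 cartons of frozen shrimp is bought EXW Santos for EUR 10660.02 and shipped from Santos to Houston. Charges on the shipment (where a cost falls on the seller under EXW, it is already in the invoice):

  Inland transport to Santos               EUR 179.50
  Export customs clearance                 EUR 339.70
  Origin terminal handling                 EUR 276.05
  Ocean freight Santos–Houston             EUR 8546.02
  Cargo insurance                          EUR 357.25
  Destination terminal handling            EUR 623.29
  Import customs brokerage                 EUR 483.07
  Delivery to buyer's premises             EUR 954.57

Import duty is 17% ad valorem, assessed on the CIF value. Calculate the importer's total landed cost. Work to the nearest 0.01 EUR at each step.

Total landed cost: EUR 25880.42

EXW: the seller makes goods available at their premises; the buyer bears all onward costs.
CIF value = EXW price + inland to port + export clearance + origin terminal + freight + insurance = 10660.02 + 179.50 + 339.70 + 276.05 + 8546.02 + 357.25 = 20358.54
Import duty = 20358.54 × 17% = 3460.95
Buyer bears: inland to port 179.50 + export clearance 339.70 + origin terminal 276.05 + freight 8546.02 + insurance 357.25 + destination terminal 623.29 + brokerage 483.07 + delivery 954.57 + duty 3460.95 = 15220.40
Landed cost = invoice 10660.02 + 15220.40 = 25880.42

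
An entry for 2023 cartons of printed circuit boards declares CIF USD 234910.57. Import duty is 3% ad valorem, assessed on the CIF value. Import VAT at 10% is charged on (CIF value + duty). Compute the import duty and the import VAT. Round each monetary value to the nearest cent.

Import duty = 234910.57 × 3% = 7047.32
VAT base = CIF + duty = 234910.57 + 7047.32 = 241957.89
Import VAT = 241957.89 × 10% = 24195.79

Import duty: USD 7047.32; import VAT: USD 24195.79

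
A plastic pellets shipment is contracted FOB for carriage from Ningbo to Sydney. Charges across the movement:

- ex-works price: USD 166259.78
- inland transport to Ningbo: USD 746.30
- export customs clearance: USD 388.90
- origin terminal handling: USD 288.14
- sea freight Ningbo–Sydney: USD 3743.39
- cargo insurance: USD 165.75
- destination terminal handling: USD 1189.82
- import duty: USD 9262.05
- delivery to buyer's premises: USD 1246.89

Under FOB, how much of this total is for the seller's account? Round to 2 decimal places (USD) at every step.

FOB: the seller bears costs until goods are on board at the origin port; the buyer bears freight, insurance and all costs thereafter.
Seller's account: goods 166259.78 + inland to port 746.30 + export clearance 388.90 + origin terminal 288.14 = 167683.12
Buyer's account: freight 3743.39 + insurance 165.75 + destination terminal 1189.82 + duty 9262.05 + delivery 1246.89 = 15607.90

Seller's account: USD 167683.12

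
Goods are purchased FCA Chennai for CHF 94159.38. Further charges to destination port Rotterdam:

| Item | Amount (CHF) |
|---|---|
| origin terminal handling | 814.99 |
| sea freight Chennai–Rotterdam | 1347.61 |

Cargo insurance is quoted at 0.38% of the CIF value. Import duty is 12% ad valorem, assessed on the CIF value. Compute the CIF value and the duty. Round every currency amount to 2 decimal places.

Let C be the CIF value. C = FCA price + pre-shipment costs + freight + 0.38% × C
C − 0.38% × C = 94159.38 + 814.99 + 1347.61
0.9962 × C = 96321.98
C = 96321.98 / 0.9962 = 96689.40
Insurance premium = 0.38% × 96689.40 = 367.42
Import duty = 96689.40 × 12% = 11602.73

CIF value: CHF 96689.40; import duty: CHF 11602.73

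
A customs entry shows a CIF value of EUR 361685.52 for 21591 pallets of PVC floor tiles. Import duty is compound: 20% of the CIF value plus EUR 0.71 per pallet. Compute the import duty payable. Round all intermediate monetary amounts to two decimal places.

Ad valorem component: 361685.52 × 20% = 72337.10
Specific component: 21591 × 0.71 = 15329.61
Import duty = 72337.10 + 15329.61 = 87666.71

Import duty: EUR 87666.71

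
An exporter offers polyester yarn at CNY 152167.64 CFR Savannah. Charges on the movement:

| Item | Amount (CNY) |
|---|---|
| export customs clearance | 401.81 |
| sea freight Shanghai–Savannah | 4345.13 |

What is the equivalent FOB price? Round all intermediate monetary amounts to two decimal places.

Not relevant to the conversion: export clearance — on the seller under both CFR and FOB; already in the CFR price and stays in the FOB price.
From CFR to FOB, the seller no longer bears: freight.
FOB price = 152167.64 − 4345.13 = 147822.51

FOB price: CNY 147822.51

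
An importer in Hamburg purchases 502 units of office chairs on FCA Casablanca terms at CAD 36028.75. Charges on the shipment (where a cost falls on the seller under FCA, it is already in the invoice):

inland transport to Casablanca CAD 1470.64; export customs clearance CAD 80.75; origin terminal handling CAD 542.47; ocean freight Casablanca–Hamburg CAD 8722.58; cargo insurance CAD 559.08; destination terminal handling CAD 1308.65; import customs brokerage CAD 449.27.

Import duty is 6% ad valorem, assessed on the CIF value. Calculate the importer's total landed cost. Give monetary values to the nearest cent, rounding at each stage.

Total landed cost: CAD 50361.97

FCA: the seller delivers export-cleared goods to the carrier; the buyer bears costs from that point.
Already in the invoice (seller's account under FCA): inland to port, export clearance — exclude.
CIF value = FCA price + origin terminal + freight + insurance = 36028.75 + 542.47 + 8722.58 + 559.08 = 45852.88
Import duty = 45852.88 × 6% = 2751.17
Buyer bears: origin terminal 542.47 + freight 8722.58 + insurance 559.08 + destination terminal 1308.65 + brokerage 449.27 + duty 2751.17 = 14333.22
Landed cost = invoice 36028.75 + 14333.22 = 50361.97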